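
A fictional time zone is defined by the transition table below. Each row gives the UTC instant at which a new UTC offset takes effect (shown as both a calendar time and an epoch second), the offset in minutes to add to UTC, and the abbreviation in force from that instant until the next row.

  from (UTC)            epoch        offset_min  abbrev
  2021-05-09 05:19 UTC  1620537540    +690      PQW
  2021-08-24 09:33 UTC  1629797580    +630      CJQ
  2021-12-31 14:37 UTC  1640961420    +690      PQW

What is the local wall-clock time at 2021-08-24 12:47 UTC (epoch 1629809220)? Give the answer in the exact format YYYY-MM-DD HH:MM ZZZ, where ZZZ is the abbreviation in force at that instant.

Query: 2021-08-24 12:47 UTC
Rule 2/3 (CJQ, +10:30): 2021-08-24 09:33 UTC ≤ query < 2021-12-31 14:37 UTC
12·60 + 47 + 630 = 1397 min
1397 = 0·1440 + 1397; 1397 = 23·60 + 17 → 23:17, same day
→ 2021-08-24 23:17 CJQ

2021-08-24 23:17 CJQ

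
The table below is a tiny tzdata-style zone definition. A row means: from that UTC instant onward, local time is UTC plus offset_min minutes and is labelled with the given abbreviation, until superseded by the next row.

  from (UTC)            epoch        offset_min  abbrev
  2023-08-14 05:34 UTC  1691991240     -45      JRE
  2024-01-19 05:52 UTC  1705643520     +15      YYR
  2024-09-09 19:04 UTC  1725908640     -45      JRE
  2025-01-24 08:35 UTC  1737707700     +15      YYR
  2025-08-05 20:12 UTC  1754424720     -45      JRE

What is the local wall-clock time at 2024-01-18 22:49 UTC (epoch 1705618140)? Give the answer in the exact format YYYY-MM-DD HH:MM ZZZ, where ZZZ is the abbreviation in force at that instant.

Query: 2024-01-18 22:49 UTC
Rule 1/5 (JRE, -00:45): 2023-08-14 05:34 UTC ≤ query < 2024-01-19 05:52 UTC
22·60 + 49 - 45 = 1324 min
1324 = 0·1440 + 1324; 1324 = 22·60 + 4 → 22:04, same day
→ 2024-01-18 22:04 JRE

2024-01-18 22:04 JRE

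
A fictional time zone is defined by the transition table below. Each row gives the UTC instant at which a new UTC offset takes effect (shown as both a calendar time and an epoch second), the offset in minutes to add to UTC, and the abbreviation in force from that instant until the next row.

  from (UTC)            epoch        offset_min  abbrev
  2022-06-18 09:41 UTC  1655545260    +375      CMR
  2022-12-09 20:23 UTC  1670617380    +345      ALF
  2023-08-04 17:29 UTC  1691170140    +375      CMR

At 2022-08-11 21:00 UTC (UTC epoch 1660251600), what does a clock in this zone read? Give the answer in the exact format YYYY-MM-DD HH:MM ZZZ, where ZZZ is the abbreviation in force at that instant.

Query: 2022-08-11 21:00 UTC
Rule 1/3 (CMR, +06:15): 2022-06-18 09:41 UTC ≤ query < 2022-12-09 20:23 UTC
21·60 + 0 + 375 = 1635 min
1635 = 1·1440 + 195; 195 = 3·60 + 15 → 03:15, 2022-08-11 + 1 day = 2022-08-12
→ 2022-08-12 03:15 CMR

2022-08-12 03:15 CMR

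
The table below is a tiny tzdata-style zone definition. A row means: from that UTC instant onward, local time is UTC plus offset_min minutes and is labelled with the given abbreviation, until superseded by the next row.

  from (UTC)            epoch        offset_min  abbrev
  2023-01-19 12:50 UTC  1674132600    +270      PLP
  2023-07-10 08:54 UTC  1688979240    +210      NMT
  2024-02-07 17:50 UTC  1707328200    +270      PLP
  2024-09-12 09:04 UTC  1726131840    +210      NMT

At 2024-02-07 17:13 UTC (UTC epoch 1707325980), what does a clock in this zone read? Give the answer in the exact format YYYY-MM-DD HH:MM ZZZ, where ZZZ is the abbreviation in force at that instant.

Query: 2024-02-07 17:13 UTC
Rule 2/4 (NMT, +03:30): 2023-07-10 08:54 UTC ≤ query < 2024-02-07 17:50 UTC
17·60 + 13 + 210 = 1243 min
1243 = 0·1440 + 1243; 1243 = 20·60 + 43 → 20:43, same day
→ 2024-02-07 20:43 NMT

2024-02-07 20:43 NMT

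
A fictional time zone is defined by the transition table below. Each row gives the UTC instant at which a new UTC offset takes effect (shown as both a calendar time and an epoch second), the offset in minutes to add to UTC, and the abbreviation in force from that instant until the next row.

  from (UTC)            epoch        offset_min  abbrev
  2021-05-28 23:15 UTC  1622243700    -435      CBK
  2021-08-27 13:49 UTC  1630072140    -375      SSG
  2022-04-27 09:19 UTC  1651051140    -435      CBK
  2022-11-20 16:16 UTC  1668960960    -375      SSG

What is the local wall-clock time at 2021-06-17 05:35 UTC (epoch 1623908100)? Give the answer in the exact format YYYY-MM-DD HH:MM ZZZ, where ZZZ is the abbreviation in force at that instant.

2021-06-16 22:20 CBK

Query: 2021-06-17 05:35 UTC
Rule 1/4 (CBK, -07:15): 2021-05-28 23:15 UTC ≤ query < 2021-08-27 13:49 UTC
5·60 + 35 - 435 = -100 min
-100 = -1·1440 + 1340; 1340 = 22·60 + 20 → 22:20, 2021-06-17 - 1 day = 2021-06-16
→ 2021-06-16 22:20 CBK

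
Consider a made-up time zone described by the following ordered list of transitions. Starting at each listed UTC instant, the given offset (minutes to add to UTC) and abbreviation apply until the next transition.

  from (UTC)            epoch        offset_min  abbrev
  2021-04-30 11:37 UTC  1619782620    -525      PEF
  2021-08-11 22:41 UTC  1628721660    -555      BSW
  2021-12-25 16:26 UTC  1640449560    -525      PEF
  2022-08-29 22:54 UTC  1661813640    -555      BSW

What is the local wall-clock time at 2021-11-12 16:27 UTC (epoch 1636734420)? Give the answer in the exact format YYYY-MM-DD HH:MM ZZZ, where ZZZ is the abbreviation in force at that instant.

Query: 2021-11-12 16:27 UTC
Rule 2/4 (BSW, -09:15): 2021-08-11 22:41 UTC ≤ query < 2021-12-25 16:26 UTC
16·60 + 27 - 555 = 432 min
432 = 0·1440 + 432; 432 = 7·60 + 12 → 07:12, same day
→ 2021-11-12 07:12 BSW

2021-11-12 07:12 BSW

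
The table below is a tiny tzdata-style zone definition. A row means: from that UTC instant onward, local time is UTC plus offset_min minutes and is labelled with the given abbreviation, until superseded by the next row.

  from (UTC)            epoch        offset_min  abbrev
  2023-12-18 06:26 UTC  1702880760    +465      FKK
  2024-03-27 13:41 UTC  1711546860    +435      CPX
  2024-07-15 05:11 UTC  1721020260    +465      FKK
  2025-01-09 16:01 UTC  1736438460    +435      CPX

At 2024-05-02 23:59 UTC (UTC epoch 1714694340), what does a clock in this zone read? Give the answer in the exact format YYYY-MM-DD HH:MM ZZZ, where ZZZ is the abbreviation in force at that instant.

Query: 2024-05-02 23:59 UTC
Rule 2/4 (CPX, +07:15): 2024-03-27 13:41 UTC ≤ query < 2024-07-15 05:11 UTC
23·60 + 59 + 435 = 1874 min
1874 = 1·1440 + 434; 434 = 7·60 + 14 → 07:14, 2024-05-02 + 1 day = 2024-05-03
→ 2024-05-03 07:14 CPX

2024-05-03 07:14 CPX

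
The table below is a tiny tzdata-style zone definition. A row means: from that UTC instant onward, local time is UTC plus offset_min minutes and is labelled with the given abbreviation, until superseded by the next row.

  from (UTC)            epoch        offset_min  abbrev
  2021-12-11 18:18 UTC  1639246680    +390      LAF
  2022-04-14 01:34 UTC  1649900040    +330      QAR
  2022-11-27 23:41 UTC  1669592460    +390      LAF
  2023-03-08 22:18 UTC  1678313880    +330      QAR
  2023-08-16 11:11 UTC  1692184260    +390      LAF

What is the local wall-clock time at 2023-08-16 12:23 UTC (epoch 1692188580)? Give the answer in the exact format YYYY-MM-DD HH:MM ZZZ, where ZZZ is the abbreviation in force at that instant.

Query: 2023-08-16 12:23 UTC
Rule 5/5 (LAF, +06:30): 2023-08-16 11:11 UTC ≤ query < +∞
12·60 + 23 + 390 = 1133 min
1133 = 0·1440 + 1133; 1133 = 18·60 + 53 → 18:53, same day
→ 2023-08-16 18:53 LAF

2023-08-16 18:53 LAF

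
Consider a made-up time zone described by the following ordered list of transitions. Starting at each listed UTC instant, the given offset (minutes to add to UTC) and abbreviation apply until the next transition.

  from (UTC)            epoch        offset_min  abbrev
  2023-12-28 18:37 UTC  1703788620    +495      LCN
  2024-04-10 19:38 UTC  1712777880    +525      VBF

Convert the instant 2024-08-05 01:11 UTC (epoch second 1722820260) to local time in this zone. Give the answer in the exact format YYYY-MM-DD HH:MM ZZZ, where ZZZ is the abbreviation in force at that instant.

Query: 2024-08-05 01:11 UTC
Rule 2/2 (VBF, +08:45): 2024-04-10 19:38 UTC ≤ query < +∞
1·60 + 11 + 525 = 596 min
596 = 0·1440 + 596; 596 = 9·60 + 56 → 09:56, same day
→ 2024-08-05 09:56 VBF

2024-08-05 09:56 VBF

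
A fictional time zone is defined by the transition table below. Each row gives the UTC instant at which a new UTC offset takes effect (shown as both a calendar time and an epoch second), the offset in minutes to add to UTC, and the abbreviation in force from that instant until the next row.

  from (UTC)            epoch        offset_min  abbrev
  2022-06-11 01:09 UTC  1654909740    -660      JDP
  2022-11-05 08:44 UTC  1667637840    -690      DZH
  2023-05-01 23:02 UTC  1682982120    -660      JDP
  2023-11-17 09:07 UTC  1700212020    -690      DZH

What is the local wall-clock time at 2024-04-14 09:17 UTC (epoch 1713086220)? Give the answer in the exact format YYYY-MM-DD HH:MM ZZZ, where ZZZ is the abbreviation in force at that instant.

2024-04-13 21:47 DZH

Query: 2024-04-14 09:17 UTC
Rule 4/4 (DZH, -11:30): 2023-11-17 09:07 UTC ≤ query < +∞
9·60 + 17 - 690 = -133 min
-133 = -1·1440 + 1307; 1307 = 21·60 + 47 → 21:47, 2024-04-14 - 1 day = 2024-04-13
→ 2024-04-13 21:47 DZH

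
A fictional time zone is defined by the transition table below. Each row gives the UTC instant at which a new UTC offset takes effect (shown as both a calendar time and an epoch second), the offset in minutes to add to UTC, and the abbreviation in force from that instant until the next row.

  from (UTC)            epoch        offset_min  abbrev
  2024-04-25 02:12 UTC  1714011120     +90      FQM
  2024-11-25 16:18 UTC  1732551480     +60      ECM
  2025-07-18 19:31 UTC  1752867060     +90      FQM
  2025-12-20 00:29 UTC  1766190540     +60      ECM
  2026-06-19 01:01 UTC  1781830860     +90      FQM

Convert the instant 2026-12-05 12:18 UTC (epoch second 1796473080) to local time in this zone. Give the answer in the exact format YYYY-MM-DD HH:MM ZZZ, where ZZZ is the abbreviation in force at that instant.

2026-12-05 13:48 FQM

Query: 2026-12-05 12:18 UTC
Rule 5/5 (FQM, +01:30): 2026-06-19 01:01 UTC ≤ query < +∞
12·60 + 18 + 90 = 828 min
828 = 0·1440 + 828; 828 = 13·60 + 48 → 13:48, same day
→ 2026-12-05 13:48 FQM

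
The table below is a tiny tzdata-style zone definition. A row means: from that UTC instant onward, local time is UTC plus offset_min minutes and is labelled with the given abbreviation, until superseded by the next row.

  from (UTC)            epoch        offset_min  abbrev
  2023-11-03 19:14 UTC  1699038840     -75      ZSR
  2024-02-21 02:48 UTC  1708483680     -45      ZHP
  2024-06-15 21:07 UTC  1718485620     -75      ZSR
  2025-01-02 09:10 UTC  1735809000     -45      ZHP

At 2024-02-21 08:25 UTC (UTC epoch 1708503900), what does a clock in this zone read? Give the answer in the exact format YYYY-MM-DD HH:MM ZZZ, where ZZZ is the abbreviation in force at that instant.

Query: 2024-02-21 08:25 UTC
Rule 2/4 (ZHP, -00:45): 2024-02-21 02:48 UTC ≤ query < 2024-06-15 21:07 UTC
8·60 + 25 - 45 = 460 min
460 = 0·1440 + 460; 460 = 7·60 + 40 → 07:40, same day
→ 2024-02-21 07:40 ZHP

2024-02-21 07:40 ZHP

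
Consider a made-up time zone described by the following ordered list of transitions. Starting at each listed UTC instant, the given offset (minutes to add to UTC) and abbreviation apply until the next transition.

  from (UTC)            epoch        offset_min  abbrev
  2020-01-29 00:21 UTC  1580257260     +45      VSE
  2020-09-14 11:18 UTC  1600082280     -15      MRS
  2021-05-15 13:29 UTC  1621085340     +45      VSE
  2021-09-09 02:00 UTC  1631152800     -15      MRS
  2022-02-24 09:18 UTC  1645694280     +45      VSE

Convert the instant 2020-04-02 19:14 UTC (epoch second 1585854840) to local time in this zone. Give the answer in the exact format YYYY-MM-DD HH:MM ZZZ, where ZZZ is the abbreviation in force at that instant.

Query: 2020-04-02 19:14 UTC
Rule 1/5 (VSE, +00:45): 2020-01-29 00:21 UTC ≤ query < 2020-09-14 11:18 UTC
19·60 + 14 + 45 = 1199 min
1199 = 0·1440 + 1199; 1199 = 19·60 + 59 → 19:59, same day
→ 2020-04-02 19:59 VSE

2020-04-02 19:59 VSE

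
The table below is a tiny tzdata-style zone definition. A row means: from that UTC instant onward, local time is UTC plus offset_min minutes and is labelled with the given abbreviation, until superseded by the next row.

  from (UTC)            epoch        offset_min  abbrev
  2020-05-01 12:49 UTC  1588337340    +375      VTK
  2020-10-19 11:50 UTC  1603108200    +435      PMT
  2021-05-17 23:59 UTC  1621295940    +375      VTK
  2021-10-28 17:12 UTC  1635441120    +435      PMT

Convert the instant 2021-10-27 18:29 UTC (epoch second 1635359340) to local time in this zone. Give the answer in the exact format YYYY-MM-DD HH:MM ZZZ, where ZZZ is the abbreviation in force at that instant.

2021-10-28 00:44 VTK

Query: 2021-10-27 18:29 UTC
Rule 3/4 (VTK, +06:15): 2021-05-17 23:59 UTC ≤ query < 2021-10-28 17:12 UTC
18·60 + 29 + 375 = 1484 min
1484 = 1·1440 + 44; 44 = 0·60 + 44 → 00:44, 2021-10-27 + 1 day = 2021-10-28
→ 2021-10-28 00:44 VTK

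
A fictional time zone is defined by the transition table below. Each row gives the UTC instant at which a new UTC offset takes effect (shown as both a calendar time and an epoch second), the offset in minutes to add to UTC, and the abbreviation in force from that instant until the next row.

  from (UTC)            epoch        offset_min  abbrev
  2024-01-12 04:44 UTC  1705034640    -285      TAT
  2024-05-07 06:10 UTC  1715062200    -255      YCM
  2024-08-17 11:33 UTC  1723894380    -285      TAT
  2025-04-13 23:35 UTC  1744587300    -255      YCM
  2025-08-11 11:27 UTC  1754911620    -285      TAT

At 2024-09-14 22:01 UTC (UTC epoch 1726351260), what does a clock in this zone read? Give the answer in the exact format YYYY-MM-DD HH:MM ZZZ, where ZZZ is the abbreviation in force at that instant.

2024-09-14 17:16 TAT

Query: 2024-09-14 22:01 UTC
Rule 3/5 (TAT, -04:45): 2024-08-17 11:33 UTC ≤ query < 2025-04-13 23:35 UTC
22·60 + 1 - 285 = 1036 min
1036 = 0·1440 + 1036; 1036 = 17·60 + 16 → 17:16, same day
→ 2024-09-14 17:16 TAT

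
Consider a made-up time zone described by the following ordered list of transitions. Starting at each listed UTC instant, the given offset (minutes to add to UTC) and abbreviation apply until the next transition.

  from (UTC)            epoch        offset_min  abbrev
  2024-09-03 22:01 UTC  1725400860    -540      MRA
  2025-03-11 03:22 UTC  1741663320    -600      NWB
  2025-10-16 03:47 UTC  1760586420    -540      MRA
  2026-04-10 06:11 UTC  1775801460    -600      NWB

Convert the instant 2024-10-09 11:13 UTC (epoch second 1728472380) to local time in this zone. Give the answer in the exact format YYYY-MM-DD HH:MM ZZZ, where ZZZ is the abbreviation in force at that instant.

Query: 2024-10-09 11:13 UTC
Rule 1/4 (MRA, -09:00): 2024-09-03 22:01 UTC ≤ query < 2025-03-11 03:22 UTC
11·60 + 13 - 540 = 133 min
133 = 0·1440 + 133; 133 = 2·60 + 13 → 02:13, same day
→ 2024-10-09 02:13 MRA

2024-10-09 02:13 MRA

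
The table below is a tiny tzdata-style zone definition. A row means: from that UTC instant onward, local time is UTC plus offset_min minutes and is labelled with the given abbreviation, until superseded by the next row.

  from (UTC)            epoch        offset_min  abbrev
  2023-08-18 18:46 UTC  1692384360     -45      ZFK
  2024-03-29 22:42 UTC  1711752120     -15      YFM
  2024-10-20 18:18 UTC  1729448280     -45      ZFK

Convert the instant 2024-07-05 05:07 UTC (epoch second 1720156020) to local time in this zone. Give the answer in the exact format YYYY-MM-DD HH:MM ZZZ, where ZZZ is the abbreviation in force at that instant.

Query: 2024-07-05 05:07 UTC
Rule 2/3 (YFM, -00:15): 2024-03-29 22:42 UTC ≤ query < 2024-10-20 18:18 UTC
5·60 + 7 - 15 = 292 min
292 = 0·1440 + 292; 292 = 4·60 + 52 → 04:52, same day
→ 2024-07-05 04:52 YFM

2024-07-05 04:52 YFM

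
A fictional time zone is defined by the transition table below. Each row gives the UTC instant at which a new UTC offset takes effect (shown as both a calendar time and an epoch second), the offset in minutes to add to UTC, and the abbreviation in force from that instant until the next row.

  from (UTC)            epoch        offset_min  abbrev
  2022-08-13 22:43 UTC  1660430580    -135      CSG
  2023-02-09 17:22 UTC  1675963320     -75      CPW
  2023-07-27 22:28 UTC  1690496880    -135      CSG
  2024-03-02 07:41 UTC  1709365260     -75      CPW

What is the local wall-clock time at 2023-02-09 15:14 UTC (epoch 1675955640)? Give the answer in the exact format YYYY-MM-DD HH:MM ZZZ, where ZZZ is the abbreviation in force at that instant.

2023-02-09 12:59 CSG

Query: 2023-02-09 15:14 UTC
Rule 1/4 (CSG, -02:15): 2022-08-13 22:43 UTC ≤ query < 2023-02-09 17:22 UTC
15·60 + 14 - 135 = 779 min
779 = 0·1440 + 779; 779 = 12·60 + 59 → 12:59, same day
→ 2023-02-09 12:59 CSG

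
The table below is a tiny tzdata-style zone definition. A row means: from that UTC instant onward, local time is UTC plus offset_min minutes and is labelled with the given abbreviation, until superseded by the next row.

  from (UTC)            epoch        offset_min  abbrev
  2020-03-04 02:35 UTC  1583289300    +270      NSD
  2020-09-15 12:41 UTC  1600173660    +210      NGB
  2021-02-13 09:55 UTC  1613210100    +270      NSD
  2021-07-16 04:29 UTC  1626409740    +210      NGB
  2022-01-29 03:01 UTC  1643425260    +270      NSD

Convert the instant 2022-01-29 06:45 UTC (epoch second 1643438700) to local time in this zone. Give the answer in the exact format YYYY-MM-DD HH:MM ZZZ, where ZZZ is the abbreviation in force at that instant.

Query: 2022-01-29 06:45 UTC
Rule 5/5 (NSD, +04:30): 2022-01-29 03:01 UTC ≤ query < +∞
6·60 + 45 + 270 = 675 min
675 = 0·1440 + 675; 675 = 11·60 + 15 → 11:15, same day
→ 2022-01-29 11:15 NSD

2022-01-29 11:15 NSD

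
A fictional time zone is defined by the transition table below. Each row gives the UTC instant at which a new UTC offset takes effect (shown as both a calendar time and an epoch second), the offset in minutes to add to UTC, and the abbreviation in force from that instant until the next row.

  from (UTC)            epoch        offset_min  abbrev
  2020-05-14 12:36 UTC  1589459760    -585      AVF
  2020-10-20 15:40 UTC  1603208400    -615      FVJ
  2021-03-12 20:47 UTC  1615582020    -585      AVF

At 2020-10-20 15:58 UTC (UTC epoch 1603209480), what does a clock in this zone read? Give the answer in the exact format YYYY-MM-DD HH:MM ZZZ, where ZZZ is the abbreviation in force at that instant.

2020-10-20 05:43 FVJ

Query: 2020-10-20 15:58 UTC
Rule 2/3 (FVJ, -10:15): 2020-10-20 15:40 UTC ≤ query < 2021-03-12 20:47 UTC
15·60 + 58 - 615 = 343 min
343 = 0·1440 + 343; 343 = 5·60 + 43 → 05:43, same day
→ 2020-10-20 05:43 FVJ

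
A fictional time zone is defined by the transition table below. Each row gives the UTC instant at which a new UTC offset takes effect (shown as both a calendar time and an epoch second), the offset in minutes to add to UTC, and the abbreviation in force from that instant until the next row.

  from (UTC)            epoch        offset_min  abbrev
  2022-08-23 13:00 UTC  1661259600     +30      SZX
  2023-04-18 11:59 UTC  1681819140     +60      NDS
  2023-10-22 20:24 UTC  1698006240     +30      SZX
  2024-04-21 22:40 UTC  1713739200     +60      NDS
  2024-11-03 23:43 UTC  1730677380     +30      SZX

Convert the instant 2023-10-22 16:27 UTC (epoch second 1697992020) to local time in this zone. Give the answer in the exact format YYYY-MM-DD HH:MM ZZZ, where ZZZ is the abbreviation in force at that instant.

2023-10-22 17:27 NDS

Query: 2023-10-22 16:27 UTC
Rule 2/5 (NDS, +01:00): 2023-04-18 11:59 UTC ≤ query < 2023-10-22 20:24 UTC
16·60 + 27 + 60 = 1047 min
1047 = 0·1440 + 1047; 1047 = 17·60 + 27 → 17:27, same day
→ 2023-10-22 17:27 NDS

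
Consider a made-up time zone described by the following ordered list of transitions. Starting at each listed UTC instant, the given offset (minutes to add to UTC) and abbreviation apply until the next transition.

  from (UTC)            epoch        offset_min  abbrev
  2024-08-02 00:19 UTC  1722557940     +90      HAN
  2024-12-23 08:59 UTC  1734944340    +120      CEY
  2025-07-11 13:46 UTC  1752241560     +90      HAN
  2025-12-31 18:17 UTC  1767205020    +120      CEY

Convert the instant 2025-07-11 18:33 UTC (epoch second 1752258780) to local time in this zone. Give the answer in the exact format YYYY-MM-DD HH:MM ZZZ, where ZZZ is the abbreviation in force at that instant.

2025-07-11 20:03 HAN

Query: 2025-07-11 18:33 UTC
Rule 3/4 (HAN, +01:30): 2025-07-11 13:46 UTC ≤ query < 2025-12-31 18:17 UTC
18·60 + 33 + 90 = 1203 min
1203 = 0·1440 + 1203; 1203 = 20·60 + 3 → 20:03, same day
→ 2025-07-11 20:03 HAN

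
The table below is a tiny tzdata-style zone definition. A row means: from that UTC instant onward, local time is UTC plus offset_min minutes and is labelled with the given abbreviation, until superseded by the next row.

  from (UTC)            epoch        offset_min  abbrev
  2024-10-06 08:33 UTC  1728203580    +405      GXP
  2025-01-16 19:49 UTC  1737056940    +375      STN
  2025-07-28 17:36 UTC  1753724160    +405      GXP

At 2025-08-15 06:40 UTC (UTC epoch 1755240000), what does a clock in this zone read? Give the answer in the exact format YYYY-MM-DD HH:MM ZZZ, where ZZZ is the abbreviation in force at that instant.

2025-08-15 13:25 GXP

Query: 2025-08-15 06:40 UTC
Rule 3/3 (GXP, +06:45): 2025-07-28 17:36 UTC ≤ query < +∞
6·60 + 40 + 405 = 805 min
805 = 0·1440 + 805; 805 = 13·60 + 25 → 13:25, same day
→ 2025-08-15 13:25 GXP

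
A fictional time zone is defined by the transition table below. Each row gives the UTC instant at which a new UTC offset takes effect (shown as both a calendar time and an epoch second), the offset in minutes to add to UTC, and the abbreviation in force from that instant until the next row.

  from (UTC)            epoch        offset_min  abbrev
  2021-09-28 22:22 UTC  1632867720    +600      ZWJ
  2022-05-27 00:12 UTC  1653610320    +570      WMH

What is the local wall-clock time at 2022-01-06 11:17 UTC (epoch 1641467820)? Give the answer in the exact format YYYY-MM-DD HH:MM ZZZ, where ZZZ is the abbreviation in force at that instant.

Query: 2022-01-06 11:17 UTC
Rule 1/2 (ZWJ, +10:00): 2021-09-28 22:22 UTC ≤ query < 2022-05-27 00:12 UTC
11·60 + 17 + 600 = 1277 min
1277 = 0·1440 + 1277; 1277 = 21·60 + 17 → 21:17, same day
→ 2022-01-06 21:17 ZWJ

2022-01-06 21:17 ZWJ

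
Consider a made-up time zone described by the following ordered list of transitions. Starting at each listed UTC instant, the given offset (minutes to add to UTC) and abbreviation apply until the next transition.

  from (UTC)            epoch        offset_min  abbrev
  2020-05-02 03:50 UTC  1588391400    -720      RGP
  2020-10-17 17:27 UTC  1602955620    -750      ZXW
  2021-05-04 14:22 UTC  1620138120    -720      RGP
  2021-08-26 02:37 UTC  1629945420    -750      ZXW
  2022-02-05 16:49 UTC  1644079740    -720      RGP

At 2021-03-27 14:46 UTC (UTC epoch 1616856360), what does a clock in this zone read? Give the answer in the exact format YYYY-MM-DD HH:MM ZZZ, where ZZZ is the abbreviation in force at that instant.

2021-03-27 02:16 ZXW

Query: 2021-03-27 14:46 UTC
Rule 2/5 (ZXW, -12:30): 2020-10-17 17:27 UTC ≤ query < 2021-05-04 14:22 UTC
14·60 + 46 - 750 = 136 min
136 = 0·1440 + 136; 136 = 2·60 + 16 → 02:16, same day
→ 2021-03-27 02:16 ZXW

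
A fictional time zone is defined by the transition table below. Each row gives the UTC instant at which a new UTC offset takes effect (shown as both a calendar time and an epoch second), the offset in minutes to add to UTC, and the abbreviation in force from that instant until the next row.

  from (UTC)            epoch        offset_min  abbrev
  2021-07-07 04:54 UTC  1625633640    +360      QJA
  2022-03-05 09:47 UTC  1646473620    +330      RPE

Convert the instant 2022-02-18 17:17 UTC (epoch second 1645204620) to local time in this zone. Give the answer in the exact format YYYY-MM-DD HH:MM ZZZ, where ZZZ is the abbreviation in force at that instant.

2022-02-18 23:17 QJA

Query: 2022-02-18 17:17 UTC
Rule 1/2 (QJA, +06:00): 2021-07-07 04:54 UTC ≤ query < 2022-03-05 09:47 UTC
17·60 + 17 + 360 = 1397 min
1397 = 0·1440 + 1397; 1397 = 23·60 + 17 → 23:17, same day
→ 2022-02-18 23:17 QJA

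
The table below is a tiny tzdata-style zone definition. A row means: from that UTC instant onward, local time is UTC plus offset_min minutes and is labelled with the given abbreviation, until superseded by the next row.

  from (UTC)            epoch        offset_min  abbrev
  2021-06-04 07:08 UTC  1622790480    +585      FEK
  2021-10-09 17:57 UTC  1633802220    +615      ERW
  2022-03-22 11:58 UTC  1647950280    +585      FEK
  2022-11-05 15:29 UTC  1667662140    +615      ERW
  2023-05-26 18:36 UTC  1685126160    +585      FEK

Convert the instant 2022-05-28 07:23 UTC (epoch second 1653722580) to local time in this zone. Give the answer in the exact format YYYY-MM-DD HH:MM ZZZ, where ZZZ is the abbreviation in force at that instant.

Query: 2022-05-28 07:23 UTC
Rule 3/5 (FEK, +09:45): 2022-03-22 11:58 UTC ≤ query < 2022-11-05 15:29 UTC
7·60 + 23 + 585 = 1028 min
1028 = 0·1440 + 1028; 1028 = 17·60 + 8 → 17:08, same day
→ 2022-05-28 17:08 FEK

2022-05-28 17:08 FEK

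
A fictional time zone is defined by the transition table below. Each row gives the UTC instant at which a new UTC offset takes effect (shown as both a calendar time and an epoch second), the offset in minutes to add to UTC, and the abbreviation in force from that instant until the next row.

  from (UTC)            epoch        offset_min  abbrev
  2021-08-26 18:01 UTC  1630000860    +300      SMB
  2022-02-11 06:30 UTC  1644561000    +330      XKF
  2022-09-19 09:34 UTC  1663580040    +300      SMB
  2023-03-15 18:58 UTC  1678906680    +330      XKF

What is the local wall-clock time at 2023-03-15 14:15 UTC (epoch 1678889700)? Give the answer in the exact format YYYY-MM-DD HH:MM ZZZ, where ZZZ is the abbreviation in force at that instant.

2023-03-15 19:15 SMB

Query: 2023-03-15 14:15 UTC
Rule 3/4 (SMB, +05:00): 2022-09-19 09:34 UTC ≤ query < 2023-03-15 18:58 UTC
14·60 + 15 + 300 = 1155 min
1155 = 0·1440 + 1155; 1155 = 19·60 + 15 → 19:15, same day
→ 2023-03-15 19:15 SMB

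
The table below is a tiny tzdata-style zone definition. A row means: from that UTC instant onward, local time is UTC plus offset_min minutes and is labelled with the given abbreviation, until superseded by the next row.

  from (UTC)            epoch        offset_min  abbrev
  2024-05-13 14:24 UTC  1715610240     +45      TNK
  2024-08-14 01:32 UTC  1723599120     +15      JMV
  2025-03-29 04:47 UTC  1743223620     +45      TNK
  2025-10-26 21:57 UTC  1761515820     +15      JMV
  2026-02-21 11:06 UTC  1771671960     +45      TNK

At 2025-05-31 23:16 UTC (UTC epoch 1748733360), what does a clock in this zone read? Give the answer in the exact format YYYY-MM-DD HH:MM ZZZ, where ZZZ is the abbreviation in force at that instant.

Query: 2025-05-31 23:16 UTC
Rule 3/5 (TNK, +00:45): 2025-03-29 04:47 UTC ≤ query < 2025-10-26 21:57 UTC
23·60 + 16 + 45 = 1441 min
1441 = 1·1440 + 1; 1 = 0·60 + 1 → 00:01, 2025-05-31 + 1 day = 2025-06-01
→ 2025-06-01 00:01 TNK

2025-06-01 00:01 TNK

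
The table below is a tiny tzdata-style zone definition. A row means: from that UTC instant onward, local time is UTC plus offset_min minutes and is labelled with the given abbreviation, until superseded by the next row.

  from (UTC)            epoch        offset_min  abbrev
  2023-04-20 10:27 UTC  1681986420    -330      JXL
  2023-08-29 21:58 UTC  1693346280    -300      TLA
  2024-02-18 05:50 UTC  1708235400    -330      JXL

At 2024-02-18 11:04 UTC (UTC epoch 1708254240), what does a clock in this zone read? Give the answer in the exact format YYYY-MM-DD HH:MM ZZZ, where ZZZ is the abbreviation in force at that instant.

Query: 2024-02-18 11:04 UTC
Rule 3/3 (JXL, -05:30): 2024-02-18 05:50 UTC ≤ query < +∞
11·60 + 4 - 330 = 334 min
334 = 0·1440 + 334; 334 = 5·60 + 34 → 05:34, same day
→ 2024-02-18 05:34 JXL

2024-02-18 05:34 JXL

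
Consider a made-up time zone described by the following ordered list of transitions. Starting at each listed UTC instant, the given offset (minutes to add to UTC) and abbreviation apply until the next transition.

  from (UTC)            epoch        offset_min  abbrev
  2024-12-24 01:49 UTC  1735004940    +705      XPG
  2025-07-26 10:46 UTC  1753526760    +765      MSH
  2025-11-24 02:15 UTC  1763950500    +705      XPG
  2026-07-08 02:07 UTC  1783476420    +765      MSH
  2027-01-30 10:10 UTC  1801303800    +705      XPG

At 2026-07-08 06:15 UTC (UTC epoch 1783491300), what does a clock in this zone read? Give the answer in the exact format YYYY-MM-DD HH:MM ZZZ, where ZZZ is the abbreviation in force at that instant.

2026-07-08 19:00 MSH

Query: 2026-07-08 06:15 UTC
Rule 4/5 (MSH, +12:45): 2026-07-08 02:07 UTC ≤ query < 2027-01-30 10:10 UTC
6·60 + 15 + 765 = 1140 min
1140 = 0·1440 + 1140; 1140 = 19·60 + 0 → 19:00, same day
→ 2026-07-08 19:00 MSH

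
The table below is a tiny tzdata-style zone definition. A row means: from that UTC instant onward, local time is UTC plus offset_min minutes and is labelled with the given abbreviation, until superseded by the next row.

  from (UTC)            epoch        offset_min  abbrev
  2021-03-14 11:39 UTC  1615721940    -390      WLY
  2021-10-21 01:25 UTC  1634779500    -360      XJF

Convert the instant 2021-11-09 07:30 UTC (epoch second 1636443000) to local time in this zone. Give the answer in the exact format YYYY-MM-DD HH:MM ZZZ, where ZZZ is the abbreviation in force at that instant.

2021-11-09 01:30 XJF

Query: 2021-11-09 07:30 UTC
Rule 2/2 (XJF, -06:00): 2021-10-21 01:25 UTC ≤ query < +∞
7·60 + 30 - 360 = 90 min
90 = 0·1440 + 90; 90 = 1·60 + 30 → 01:30, same day
→ 2021-11-09 01:30 XJF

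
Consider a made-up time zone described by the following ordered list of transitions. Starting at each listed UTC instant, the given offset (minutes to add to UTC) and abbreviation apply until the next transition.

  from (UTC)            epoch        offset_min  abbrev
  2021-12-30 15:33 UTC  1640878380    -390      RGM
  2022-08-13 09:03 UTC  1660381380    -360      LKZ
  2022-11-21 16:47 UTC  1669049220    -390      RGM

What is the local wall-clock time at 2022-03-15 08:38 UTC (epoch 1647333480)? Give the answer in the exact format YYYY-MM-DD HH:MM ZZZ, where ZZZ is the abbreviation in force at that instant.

Query: 2022-03-15 08:38 UTC
Rule 1/3 (RGM, -06:30): 2021-12-30 15:33 UTC ≤ query < 2022-08-13 09:03 UTC
8·60 + 38 - 390 = 128 min
128 = 0·1440 + 128; 128 = 2·60 + 8 → 02:08, same day
→ 2022-03-15 02:08 RGM

2022-03-15 02:08 RGM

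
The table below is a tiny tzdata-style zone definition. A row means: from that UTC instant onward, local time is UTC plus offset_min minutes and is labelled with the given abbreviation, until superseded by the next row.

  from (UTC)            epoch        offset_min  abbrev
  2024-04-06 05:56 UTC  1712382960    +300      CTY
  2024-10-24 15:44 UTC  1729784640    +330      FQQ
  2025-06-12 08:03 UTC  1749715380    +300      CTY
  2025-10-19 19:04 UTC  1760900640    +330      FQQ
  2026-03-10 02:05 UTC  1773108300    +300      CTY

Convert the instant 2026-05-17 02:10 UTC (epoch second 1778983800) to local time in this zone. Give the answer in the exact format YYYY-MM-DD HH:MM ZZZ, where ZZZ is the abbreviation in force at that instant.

Query: 2026-05-17 02:10 UTC
Rule 5/5 (CTY, +05:00): 2026-03-10 02:05 UTC ≤ query < +∞
2·60 + 10 + 300 = 430 min
430 = 0·1440 + 430; 430 = 7·60 + 10 → 07:10, same day
→ 2026-05-17 07:10 CTY

2026-05-17 07:10 CTY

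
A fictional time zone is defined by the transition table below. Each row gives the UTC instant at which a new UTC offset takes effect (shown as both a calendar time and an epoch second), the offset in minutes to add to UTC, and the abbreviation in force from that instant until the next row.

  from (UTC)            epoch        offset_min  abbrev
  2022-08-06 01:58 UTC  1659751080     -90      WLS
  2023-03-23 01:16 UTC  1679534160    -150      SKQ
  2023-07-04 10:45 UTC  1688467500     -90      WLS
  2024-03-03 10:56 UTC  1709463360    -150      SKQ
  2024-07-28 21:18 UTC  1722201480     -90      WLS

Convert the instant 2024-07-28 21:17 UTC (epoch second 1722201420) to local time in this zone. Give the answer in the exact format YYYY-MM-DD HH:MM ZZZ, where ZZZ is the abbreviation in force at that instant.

Query: 2024-07-28 21:17 UTC
Rule 4/5 (SKQ, -02:30): 2024-03-03 10:56 UTC ≤ query < 2024-07-28 21:18 UTC
21·60 + 17 - 150 = 1127 min
1127 = 0·1440 + 1127; 1127 = 18·60 + 47 → 18:47, same day
→ 2024-07-28 18:47 SKQ

2024-07-28 18:47 SKQ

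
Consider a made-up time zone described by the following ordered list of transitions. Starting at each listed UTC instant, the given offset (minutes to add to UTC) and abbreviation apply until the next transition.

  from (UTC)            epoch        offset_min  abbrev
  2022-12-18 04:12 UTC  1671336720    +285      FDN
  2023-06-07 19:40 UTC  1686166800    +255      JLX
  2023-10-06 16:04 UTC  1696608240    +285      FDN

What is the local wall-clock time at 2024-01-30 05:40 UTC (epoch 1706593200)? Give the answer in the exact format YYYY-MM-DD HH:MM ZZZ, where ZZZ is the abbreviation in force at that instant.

2024-01-30 10:25 FDN

Query: 2024-01-30 05:40 UTC
Rule 3/3 (FDN, +04:45): 2023-10-06 16:04 UTC ≤ query < +∞
5·60 + 40 + 285 = 625 min
625 = 0·1440 + 625; 625 = 10·60 + 25 → 10:25, same day
→ 2024-01-30 10:25 FDN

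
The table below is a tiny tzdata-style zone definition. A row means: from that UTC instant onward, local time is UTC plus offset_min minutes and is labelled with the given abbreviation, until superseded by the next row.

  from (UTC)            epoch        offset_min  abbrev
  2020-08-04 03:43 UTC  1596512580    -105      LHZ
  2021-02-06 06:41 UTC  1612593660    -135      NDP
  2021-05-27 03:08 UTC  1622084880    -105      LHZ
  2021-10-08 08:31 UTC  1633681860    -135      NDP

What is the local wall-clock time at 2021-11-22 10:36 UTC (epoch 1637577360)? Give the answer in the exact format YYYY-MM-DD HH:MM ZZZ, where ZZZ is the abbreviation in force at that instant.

Query: 2021-11-22 10:36 UTC
Rule 4/4 (NDP, -02:15): 2021-10-08 08:31 UTC ≤ query < +∞
10·60 + 36 - 135 = 501 min
501 = 0·1440 + 501; 501 = 8·60 + 21 → 08:21, same day
→ 2021-11-22 08:21 NDP

2021-11-22 08:21 NDP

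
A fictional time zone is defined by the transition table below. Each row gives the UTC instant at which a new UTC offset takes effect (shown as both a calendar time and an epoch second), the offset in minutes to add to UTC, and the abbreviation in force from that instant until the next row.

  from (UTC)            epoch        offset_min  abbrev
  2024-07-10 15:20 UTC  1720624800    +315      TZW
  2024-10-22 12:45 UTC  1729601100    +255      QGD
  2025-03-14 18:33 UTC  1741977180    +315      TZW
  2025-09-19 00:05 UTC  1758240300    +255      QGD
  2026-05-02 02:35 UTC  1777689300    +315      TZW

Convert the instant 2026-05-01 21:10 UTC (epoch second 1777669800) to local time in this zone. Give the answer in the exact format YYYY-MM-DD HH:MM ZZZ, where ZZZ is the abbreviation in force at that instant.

Query: 2026-05-01 21:10 UTC
Rule 4/5 (QGD, +04:15): 2025-09-19 00:05 UTC ≤ query < 2026-05-02 02:35 UTC
21·60 + 10 + 255 = 1525 min
1525 = 1·1440 + 85; 85 = 1·60 + 25 → 01:25, 2026-05-01 + 1 day = 2026-05-02
→ 2026-05-02 01:25 QGD

2026-05-02 01:25 QGD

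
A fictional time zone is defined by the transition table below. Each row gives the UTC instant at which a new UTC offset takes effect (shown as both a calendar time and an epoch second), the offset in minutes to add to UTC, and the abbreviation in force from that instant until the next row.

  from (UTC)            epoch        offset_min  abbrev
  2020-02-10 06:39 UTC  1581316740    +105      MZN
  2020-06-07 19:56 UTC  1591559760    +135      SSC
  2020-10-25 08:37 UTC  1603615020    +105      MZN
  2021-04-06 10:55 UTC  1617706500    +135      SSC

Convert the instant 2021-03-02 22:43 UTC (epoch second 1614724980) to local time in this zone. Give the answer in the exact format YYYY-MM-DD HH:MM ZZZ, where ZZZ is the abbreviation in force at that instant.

2021-03-03 00:28 MZN

Query: 2021-03-02 22:43 UTC
Rule 3/4 (MZN, +01:45): 2020-10-25 08:37 UTC ≤ query < 2021-04-06 10:55 UTC
22·60 + 43 + 105 = 1468 min
1468 = 1·1440 + 28; 28 = 0·60 + 28 → 00:28, 2021-03-02 + 1 day = 2021-03-03
→ 2021-03-03 00:28 MZN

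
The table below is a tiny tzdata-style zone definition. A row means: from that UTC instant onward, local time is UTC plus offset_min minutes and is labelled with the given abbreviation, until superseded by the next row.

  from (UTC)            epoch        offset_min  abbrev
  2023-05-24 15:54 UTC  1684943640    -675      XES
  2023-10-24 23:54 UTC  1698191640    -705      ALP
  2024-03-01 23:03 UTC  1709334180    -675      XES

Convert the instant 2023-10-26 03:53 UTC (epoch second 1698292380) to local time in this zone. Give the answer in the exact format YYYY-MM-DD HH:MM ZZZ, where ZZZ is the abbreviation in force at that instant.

2023-10-25 16:08 ALP

Query: 2023-10-26 03:53 UTC
Rule 2/3 (ALP, -11:45): 2023-10-24 23:54 UTC ≤ query < 2024-03-01 23:03 UTC
3·60 + 53 - 705 = -472 min
-472 = -1·1440 + 968; 968 = 16·60 + 8 → 16:08, 2023-10-26 - 1 day = 2023-10-25
→ 2023-10-25 16:08 ALP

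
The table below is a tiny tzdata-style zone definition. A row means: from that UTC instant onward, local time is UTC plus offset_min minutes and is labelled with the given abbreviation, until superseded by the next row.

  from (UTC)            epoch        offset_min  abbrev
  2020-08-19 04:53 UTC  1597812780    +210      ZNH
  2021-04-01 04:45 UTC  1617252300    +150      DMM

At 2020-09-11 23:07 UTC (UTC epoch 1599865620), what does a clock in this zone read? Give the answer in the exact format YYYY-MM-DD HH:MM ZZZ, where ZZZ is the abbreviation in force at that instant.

2020-09-12 02:37 ZNH

Query: 2020-09-11 23:07 UTC
Rule 1/2 (ZNH, +03:30): 2020-08-19 04:53 UTC ≤ query < 2021-04-01 04:45 UTC
23·60 + 7 + 210 = 1597 min
1597 = 1·1440 + 157; 157 = 2·60 + 37 → 02:37, 2020-09-11 + 1 day = 2020-09-12
→ 2020-09-12 02:37 ZNH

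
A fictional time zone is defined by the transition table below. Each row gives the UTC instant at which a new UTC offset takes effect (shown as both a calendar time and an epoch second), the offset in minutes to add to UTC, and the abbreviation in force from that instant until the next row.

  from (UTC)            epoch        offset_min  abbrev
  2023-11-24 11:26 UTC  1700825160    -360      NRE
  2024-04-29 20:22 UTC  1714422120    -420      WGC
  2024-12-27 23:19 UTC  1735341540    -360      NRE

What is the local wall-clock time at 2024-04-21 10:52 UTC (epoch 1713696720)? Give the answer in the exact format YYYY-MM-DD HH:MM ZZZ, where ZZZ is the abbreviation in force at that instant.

Query: 2024-04-21 10:52 UTC
Rule 1/3 (NRE, -06:00): 2023-11-24 11:26 UTC ≤ query < 2024-04-29 20:22 UTC
10·60 + 52 - 360 = 292 min
292 = 0·1440 + 292; 292 = 4·60 + 52 → 04:52, same day
→ 2024-04-21 04:52 NRE

2024-04-21 04:52 NRE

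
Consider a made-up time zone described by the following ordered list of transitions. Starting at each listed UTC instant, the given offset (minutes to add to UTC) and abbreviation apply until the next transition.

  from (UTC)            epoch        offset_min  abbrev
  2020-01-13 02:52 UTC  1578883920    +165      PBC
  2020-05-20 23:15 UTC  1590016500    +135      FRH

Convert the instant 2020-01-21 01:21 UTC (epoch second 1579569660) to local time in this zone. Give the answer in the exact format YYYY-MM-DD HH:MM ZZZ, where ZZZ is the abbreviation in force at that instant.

2020-01-21 04:06 PBC

Query: 2020-01-21 01:21 UTC
Rule 1/2 (PBC, +02:45): 2020-01-13 02:52 UTC ≤ query < 2020-05-20 23:15 UTC
1·60 + 21 + 165 = 246 min
246 = 0·1440 + 246; 246 = 4·60 + 6 → 04:06, same day
→ 2020-01-21 04:06 PBC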